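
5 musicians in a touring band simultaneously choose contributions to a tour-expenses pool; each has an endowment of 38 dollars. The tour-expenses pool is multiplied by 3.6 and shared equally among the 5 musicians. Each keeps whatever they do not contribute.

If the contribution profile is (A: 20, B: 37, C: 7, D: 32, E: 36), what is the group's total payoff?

533.20 dollars

Total contributed: 20 + 37 + 7 + 32 + 36 = 132; total kept: 5 × 38 − 132 = 58.
The tour-expenses pool pays out 3.6 × 132 = 475.20 in aggregate.
Group total = 58 + 475.20 = 533.20.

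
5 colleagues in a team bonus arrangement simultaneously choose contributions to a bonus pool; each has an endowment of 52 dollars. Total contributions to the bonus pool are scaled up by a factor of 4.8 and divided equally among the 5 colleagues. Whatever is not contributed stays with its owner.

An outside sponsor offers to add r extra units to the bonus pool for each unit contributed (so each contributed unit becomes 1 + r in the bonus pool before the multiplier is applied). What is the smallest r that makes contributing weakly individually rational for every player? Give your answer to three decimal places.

With matching at rate r, one contributed unit becomes (1 + r) in the bonus pool and returns 4.8 × (1 + r) / 5 to the contributor.
Setting this equal to 1: 1 + r = 5/4.8 = 1.0417.
So the minimum matching rate is r = 1.0417 − 1 = 0.042.

0.042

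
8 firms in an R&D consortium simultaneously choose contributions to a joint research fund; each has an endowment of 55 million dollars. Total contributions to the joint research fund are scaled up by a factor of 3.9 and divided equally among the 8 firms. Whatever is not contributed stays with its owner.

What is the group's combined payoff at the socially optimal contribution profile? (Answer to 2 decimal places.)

1716.00 million dollars

Each contributed unit returns 3.900 to the group as a whole (0.4875 to each of 8 players), which exceeds 1, so the social optimum is full contribution: group total = 3.900 × 440 = 1716.00.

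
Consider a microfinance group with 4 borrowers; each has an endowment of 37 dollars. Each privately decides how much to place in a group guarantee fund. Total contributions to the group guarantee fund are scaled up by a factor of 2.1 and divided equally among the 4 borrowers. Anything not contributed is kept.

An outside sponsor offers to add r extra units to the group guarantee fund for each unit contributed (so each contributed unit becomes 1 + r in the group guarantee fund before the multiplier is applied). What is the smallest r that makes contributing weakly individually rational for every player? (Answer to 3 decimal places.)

0.905

With matching at rate r, one contributed unit becomes (1 + r) in the group guarantee fund and returns 2.1 × (1 + r) / 4 to the contributor.
Setting this equal to 1: 1 + r = 4/2.1 = 1.9048.
So the minimum matching rate is r = 1.9048 − 1 = 0.905.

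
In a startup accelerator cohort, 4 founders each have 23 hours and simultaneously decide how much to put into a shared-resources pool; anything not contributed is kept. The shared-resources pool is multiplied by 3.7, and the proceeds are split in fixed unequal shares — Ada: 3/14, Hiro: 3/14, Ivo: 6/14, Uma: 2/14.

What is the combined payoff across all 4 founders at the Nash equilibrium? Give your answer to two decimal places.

Each unit j contributes comes back to j as 3.7 × (j's share), so j prefers to contribute only if that share exceeds 1/3.7 = 0.2703; otherwise keeping the unit dominates.
Only Ivo (6/14) clears that bar, contributing 23; the remaining 3 contribute 0. Total contributed: 23.
The shared-resources pool pays out 3.7 × 23 = 85.10 in total (split across the unequal shares, but the aggregate is all that matters for the group sum).
The 3 free-riders keep 23 each, adding 69. Group total = 69 + 85.10 = 154.10.

154.10 hours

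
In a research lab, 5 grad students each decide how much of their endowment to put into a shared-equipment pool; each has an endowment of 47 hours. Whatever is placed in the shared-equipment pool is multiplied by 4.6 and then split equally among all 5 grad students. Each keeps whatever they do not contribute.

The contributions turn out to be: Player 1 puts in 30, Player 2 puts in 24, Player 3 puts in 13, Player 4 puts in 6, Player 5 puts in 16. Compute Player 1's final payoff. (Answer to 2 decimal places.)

Total contributed: 30 + 24 + 13 + 6 + 16 = 89.
Each receives 4.6 × 89 / 5 = 81.88 from the shared-equipment pool.
Player 1 keeps 47 − 30 = 17, so Player 1's payoff is 17 + 81.88 = 98.88.

98.88 hours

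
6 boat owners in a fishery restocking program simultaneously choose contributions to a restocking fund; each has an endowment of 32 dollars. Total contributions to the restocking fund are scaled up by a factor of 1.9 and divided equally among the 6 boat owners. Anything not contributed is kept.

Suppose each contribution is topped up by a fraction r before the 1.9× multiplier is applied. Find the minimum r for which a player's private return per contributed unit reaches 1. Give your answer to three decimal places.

With matching at rate r, one contributed unit becomes (1 + r) in the restocking fund and returns 1.9 × (1 + r) / 6 to the contributor.
Setting this equal to 1: 1 + r = 6/1.9 = 3.1579.
So the minimum matching rate is r = 3.1579 − 1 = 2.158.

2.158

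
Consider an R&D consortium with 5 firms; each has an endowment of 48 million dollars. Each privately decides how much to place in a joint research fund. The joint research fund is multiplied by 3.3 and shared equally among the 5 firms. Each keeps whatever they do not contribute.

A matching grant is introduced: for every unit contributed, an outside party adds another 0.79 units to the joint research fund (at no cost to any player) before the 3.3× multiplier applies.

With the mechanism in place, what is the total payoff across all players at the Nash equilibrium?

With the mechanism, a contributed unit returns 3.3 × 1.79 / 5 = 1.1814 per unit of net cost to the contributor — now above 1 — so contributing fully is weakly dominant for every player.
At the Nash equilibrium everyone contributes 48. Group total payoff = 3.3 × 1.79 × 240 = 1417.68.

1417.68 million dollars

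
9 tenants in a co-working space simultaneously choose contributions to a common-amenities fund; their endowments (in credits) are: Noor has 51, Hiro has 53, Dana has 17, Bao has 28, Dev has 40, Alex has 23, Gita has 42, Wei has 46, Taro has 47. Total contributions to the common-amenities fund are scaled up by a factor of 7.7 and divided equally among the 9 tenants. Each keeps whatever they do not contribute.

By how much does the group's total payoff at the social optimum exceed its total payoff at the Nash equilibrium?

The private return per contributed unit is 7.7/9 = 0.8556 < 1 for every player regardless of endowment, so the Nash equilibrium is zero contribution and the group total is Σ E_j = 51 + 53 + 17 + 28 + 40 + 23 + 42 + 46 + 47 = 347.
Each contributed unit returns 7.700 to the group, so the social optimum is full contribution by everyone: group total = 7.700 × 347 = 2671.90.
Efficiency loss = (7.700 − 1) × 347 = 2324.90.

2324.90 credits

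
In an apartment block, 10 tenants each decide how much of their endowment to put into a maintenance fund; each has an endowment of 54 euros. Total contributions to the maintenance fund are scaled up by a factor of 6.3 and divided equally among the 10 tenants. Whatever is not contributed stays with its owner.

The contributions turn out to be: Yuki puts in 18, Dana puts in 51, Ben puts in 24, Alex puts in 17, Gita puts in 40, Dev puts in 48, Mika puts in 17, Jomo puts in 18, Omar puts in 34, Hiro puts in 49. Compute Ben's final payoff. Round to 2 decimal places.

229.08 euros

Total contributed: 18 + 51 + 24 + 17 + 40 + 48 + 17 + 18 + 34 + 49 = 316.
Each receives 6.3 × 316 / 10 = 199.08 from the maintenance fund.
Ben keeps 54 − 24 = 30, so Ben's payoff is 30 + 199.08 = 229.08.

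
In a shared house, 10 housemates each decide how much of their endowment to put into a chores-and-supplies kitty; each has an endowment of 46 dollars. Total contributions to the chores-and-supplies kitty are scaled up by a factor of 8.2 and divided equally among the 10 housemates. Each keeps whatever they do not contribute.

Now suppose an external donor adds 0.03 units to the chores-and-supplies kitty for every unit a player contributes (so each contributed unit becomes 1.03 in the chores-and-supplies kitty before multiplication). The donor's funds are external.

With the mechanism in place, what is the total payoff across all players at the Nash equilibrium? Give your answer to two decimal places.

460.00 dollars

With the mechanism, a contributed unit returns 8.2 × 1.03 / 10 = 0.8446 per unit of net cost — still below 1 — so contributing 0 remains dominant for every player.
At the Nash equilibrium no one contributes; group total payoff = 10 × 46 = 460.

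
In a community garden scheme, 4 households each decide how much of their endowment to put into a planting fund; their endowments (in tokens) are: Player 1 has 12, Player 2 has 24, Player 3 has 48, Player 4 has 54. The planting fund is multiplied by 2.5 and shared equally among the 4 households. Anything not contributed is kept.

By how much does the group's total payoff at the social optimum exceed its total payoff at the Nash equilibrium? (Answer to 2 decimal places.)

207.00 tokens

The private return per contributed unit is 2.5/4 = 0.6250 < 1 for every player regardless of endowment, so the Nash equilibrium is zero contribution and the group total is Σ E_j = 12 + 24 + 48 + 54 = 138.
Each contributed unit returns 2.500 to the group, so the social optimum is full contribution by everyone: group total = 2.500 × 138 = 345.00.
Efficiency loss = (2.500 − 1) × 138 = 207.00.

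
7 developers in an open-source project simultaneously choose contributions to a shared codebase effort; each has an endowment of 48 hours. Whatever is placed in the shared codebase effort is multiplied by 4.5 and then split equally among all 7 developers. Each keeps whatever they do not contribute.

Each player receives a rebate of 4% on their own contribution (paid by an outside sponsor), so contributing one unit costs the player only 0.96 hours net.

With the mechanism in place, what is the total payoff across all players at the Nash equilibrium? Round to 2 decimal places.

The effective private return is (4.5/7) / 0.96 = 0.6696, which is still under 1, so the mechanism doesn't change anyone's dominant strategy: zero contribution.
Everyone keeps their endowment and the group total is 7 × 48 = 336.

336.00 hours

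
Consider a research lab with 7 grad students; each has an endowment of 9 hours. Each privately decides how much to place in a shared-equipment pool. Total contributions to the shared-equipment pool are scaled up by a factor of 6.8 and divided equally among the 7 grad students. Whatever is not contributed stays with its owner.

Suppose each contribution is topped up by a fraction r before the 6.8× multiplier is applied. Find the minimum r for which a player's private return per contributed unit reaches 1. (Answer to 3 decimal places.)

0.029

With matching at rate r, one contributed unit becomes (1 + r) in the shared-equipment pool and returns 6.8 × (1 + r) / 7 to the contributor.
Setting this equal to 1: 1 + r = 7/6.8 = 1.0294.
So the minimum matching rate is r = 1.0294 − 1 = 0.029.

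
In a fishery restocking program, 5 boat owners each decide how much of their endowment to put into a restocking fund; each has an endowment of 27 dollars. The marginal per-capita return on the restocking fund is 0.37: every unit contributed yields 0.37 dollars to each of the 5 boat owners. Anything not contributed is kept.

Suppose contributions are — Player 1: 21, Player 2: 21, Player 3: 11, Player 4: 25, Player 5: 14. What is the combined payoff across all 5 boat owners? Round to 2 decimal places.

Total contributed: 21 + 21 + 11 + 25 + 14 = 92; total kept: 5 × 27 − 92 = 43.
The restocking fund pays out 0.37 × 5 × 92 = 170.20 in aggregate.
Group total = 43 + 170.20 = 213.20.

213.20 dollars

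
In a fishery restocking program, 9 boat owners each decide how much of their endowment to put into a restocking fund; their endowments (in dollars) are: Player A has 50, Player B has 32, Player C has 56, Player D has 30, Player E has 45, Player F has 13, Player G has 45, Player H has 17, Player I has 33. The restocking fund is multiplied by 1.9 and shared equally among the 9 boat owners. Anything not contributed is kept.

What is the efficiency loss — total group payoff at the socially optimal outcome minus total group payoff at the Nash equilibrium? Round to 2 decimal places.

288.90 dollars

The private return per contributed unit is 1.9/9 = 0.2111 < 1 for every player regardless of endowment, so the Nash equilibrium is zero contribution and the group total is Σ E_j = 50 + 32 + 56 + 30 + 45 + 13 + 45 + 17 + 33 = 321.
Each contributed unit returns 1.900 to the group, so the social optimum is full contribution by everyone: group total = 1.900 × 321 = 609.90.
Efficiency loss = (1.900 − 1) × 321 = 288.90.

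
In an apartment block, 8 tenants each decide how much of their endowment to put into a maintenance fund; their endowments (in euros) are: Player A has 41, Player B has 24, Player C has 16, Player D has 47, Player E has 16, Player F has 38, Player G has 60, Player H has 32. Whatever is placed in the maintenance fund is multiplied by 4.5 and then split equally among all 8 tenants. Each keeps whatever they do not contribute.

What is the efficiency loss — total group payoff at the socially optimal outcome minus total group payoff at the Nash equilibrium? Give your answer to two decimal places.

The private return per contributed unit is 4.5/8 = 0.5625 < 1 for every player regardless of endowment, so the Nash equilibrium is zero contribution and the group total is Σ E_j = 41 + 24 + 16 + 47 + 16 + 38 + 60 + 32 = 274.
Each contributed unit returns 4.500 to the group, so the social optimum is full contribution by everyone: group total = 4.500 × 274 = 1233.00.
Efficiency loss = (4.500 − 1) × 274 = 959.00.

959.00 euros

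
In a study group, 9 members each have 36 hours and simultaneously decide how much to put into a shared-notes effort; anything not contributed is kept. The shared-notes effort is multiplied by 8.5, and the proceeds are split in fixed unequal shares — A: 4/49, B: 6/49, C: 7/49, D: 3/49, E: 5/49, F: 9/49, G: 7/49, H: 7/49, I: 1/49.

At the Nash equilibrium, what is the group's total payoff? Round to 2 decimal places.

1674.00 hours

For player j, contributing a unit is worthwhile iff 8.5 × (j's share) ≥ 1, i.e. iff j's share is at least 0.1176.
The shares above 0.1176 belong to B, C, F, G and H, contributing 36 each; the remaining 4 contribute 0. Total contributed: 180.
The shared-notes effort pays out 8.5 × 180 = 1530.00 in total (split across the unequal shares, but the aggregate is all that matters for the group sum).
The 4 free-riders keep 36 each, adding 144. Group total = 144 + 1530.00 = 1674.00.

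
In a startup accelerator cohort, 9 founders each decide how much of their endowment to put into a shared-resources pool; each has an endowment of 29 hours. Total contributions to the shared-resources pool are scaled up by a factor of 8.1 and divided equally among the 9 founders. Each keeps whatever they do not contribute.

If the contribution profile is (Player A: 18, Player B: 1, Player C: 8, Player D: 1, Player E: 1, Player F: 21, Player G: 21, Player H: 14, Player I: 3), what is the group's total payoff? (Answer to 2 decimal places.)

885.80 hours

Total contributed: 18 + 1 + 8 + 1 + 1 + 21 + 21 + 14 + 3 = 88; total kept: 9 × 29 − 88 = 173.
The shared-resources pool pays out 8.1 × 88 = 712.80 in aggregate.
Group total = 173 + 712.80 = 885.80.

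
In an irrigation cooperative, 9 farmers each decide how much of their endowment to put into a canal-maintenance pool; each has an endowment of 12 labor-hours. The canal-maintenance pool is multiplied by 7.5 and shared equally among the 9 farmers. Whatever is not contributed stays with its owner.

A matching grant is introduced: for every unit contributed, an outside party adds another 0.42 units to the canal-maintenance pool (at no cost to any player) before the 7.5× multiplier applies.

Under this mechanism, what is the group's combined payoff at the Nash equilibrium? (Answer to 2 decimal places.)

1150.20 labor-hours

Under the mechanism each unit contributed yields 7.5 × 1.42 / 9 = 1.1833 back to its contributor per unit of net cost, which exceeds 1, making full contribution the dominant choice for everyone.
So the Nash equilibrium is full contribution by all 9; the group earns 7.5 × 1.42 × 108 = 1150.20.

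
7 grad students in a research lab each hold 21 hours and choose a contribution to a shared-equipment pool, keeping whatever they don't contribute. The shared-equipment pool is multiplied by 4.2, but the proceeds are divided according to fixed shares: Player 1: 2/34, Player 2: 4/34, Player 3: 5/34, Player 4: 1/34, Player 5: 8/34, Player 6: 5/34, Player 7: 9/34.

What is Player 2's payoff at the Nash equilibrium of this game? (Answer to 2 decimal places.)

Player j's private return per contributed unit is 4.2 × (j's share). Contributing is weakly dominant for j when that share is at least 1/4.2 = 0.2381, and contributing 0 is dominant otherwise.
The only share above 0.2381 is Player 7's 9/34, contributing 21; the remaining 6 contribute 0. Total contributed: 21.
Player 2 keeps 21 and receives 4.2 × 21 × 4/34 = 10.38 from the shared-equipment pool, for a payoff of 31.38.

31.38 hours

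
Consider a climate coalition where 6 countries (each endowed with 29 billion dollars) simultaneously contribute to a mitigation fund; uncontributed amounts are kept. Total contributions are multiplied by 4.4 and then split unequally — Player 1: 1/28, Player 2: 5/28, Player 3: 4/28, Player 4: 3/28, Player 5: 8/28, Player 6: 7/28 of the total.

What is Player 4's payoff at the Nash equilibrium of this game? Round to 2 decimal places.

For player j, contributing a unit is worthwhile iff 4.4 × (j's share) ≥ 1, i.e. iff j's share is at least 0.2273.
The shares above 0.2273 belong to Player 5 and Player 6, contributing 29 each; the remaining 4 contribute 0. Total contributed: 58.
Player 4 keeps 29 and receives 4.4 × 58 × 3/28 = 27.34 from the mitigation fund, for a payoff of 56.34.

56.34 billion dollars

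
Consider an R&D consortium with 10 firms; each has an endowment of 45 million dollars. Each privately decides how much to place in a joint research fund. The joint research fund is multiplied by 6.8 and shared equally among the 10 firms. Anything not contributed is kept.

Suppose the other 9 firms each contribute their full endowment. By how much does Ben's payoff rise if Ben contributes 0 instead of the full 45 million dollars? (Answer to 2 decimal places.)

Switching from a contribution of 45 to 0 lets Ben keep an extra 45 million dollars, but lowers the joint research fund by 45, which costs Ben their own share of that drop: 6.8/10 × 45 = 30.60.
Net gain = 45 − 30.60 = 14.40. The private return per contributed unit (0.6800) is below 1, so free-riding is indeed the best response regardless of what the others do.

14.40 million dollars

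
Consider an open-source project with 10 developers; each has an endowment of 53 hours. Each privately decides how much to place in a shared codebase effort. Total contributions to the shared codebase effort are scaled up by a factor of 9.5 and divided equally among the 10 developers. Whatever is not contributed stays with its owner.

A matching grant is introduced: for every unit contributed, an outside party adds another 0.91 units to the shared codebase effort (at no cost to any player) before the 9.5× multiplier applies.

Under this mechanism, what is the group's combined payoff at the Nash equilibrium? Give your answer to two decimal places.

With the mechanism, a contributed unit returns 9.5 × 1.91 / 10 = 1.8145 per unit of net cost to the contributor — now above 1 — so contributing fully is weakly dominant for every player.
At the Nash equilibrium everyone contributes 53. Group total payoff = 9.5 × 1.91 × 530 = 9616.85.

9616.85 hours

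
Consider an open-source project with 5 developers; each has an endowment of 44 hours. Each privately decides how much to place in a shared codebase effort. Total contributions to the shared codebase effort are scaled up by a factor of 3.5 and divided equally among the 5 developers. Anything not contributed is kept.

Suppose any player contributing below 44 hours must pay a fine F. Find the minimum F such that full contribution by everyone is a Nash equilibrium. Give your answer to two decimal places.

13.20 hours

Given the others contribute fully, the best deviation is to contribute 0 (any partial contribution still incurs the fine and gives up units whose private return 0.7000 is below 1).
Deviating from 44 to 0 saves 44 hours but forfeits the deviator's share of the drop in the shared codebase effort: 3.5/5 × 44 = 30.80.
So the deviation gain is 44 − 30.80 = 13.20, and the fine must be at least 13.20 hours to wipe it out.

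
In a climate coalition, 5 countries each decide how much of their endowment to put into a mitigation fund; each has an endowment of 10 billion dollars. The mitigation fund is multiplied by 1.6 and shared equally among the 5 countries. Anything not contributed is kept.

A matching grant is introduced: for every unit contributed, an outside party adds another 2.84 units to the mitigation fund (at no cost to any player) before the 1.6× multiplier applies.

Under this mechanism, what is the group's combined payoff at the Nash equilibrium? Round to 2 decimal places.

The effective private return per unit is now 1.6 × 3.84 / 5 = 1.2288 > 1, so every player's dominant strategy flips to full contribution.
So the Nash equilibrium is full contribution by all 5; the group earns 1.6 × 3.84 × 50 = 307.20.

307.20 billion dollars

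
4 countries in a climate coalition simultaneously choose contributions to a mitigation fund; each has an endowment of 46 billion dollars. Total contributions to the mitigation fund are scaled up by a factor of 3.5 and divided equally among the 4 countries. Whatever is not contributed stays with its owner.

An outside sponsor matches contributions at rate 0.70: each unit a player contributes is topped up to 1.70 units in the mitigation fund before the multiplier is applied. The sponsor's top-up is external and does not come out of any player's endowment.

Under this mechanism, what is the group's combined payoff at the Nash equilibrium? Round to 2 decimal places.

With the mechanism, a contributed unit returns 3.5 × 1.70 / 4 = 1.4875 per unit of net cost to the contributor — now above 1 — so contributing fully is weakly dominant for every player.
At the Nash equilibrium everyone contributes 46. Group total payoff = 3.5 × 1.70 × 184 = 1094.80.

1094.80 billion dollars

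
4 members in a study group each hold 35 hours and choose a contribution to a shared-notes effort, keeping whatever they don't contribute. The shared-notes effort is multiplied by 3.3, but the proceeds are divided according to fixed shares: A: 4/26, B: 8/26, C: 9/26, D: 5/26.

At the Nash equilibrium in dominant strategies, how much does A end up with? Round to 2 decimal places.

For player j, contributing a unit is worthwhile iff 3.3 × (j's share) ≥ 1, i.e. iff j's share is at least 0.3030.
The shares above 0.3030 belong to B and C, contributing 35 each; the remaining 2 contribute 0. Total contributed: 70.
A keeps 35 and receives 3.3 × 70 × 4/26 = 35.54 from the shared-notes effort, for a payoff of 70.54.

70.54 hours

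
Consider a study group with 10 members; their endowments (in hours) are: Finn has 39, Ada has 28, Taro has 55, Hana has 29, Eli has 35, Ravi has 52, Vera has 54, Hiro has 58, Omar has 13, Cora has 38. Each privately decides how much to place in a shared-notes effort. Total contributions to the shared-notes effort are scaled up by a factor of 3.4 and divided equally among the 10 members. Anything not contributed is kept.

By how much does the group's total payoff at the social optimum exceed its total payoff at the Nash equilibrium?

The private return per contributed unit is 3.4/10 = 0.3400 < 1 for every player regardless of endowment, so the Nash equilibrium is zero contribution and the group total is Σ E_j = 39 + 28 + 55 + 29 + 35 + 52 + 54 + 58 + 13 + 38 = 401.
Each contributed unit returns 3.400 to the group, so the social optimum is full contribution by everyone: group total = 3.400 × 401 = 1363.40.
Efficiency loss = (3.400 − 1) × 401 = 962.40.

962.40 hours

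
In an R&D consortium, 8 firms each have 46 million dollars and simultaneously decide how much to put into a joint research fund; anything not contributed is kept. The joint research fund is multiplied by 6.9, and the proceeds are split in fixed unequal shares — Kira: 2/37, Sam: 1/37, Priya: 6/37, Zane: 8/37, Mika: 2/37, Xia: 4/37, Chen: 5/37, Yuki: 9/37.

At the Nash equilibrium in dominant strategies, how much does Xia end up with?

Each unit j contributes comes back to j as 6.9 × (j's share), so j prefers to contribute only if that share exceeds 1/6.9 = 0.1449; otherwise keeping the unit dominates.
Priya, Zane and Yuki clear that bar, contributing 46 each; the remaining 5 contribute 0. Total contributed: 138.
Xia keeps 46 and receives 6.9 × 138 × 4/37 = 102.94 from the joint research fund, for a payoff of 148.94.

148.94 million dollars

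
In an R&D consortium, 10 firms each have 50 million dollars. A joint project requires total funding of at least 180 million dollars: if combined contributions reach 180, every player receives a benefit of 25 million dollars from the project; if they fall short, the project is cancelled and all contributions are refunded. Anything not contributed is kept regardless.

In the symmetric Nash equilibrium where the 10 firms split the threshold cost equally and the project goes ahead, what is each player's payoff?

57 million dollars

Equal share of the threshold: 180/10 = 18.
At this profile no one gains by cutting their contribution: any cut drops the total below 180, the project is cancelled, contributions are refunded, and the deviator ends with 50, which is less than 50 − 18 + 25 = 57. Contributing more than 18 just wastes the excess. So contributing exactly 18 is a best response.
Each player's payoff: 50 − 18 + 25 = 57.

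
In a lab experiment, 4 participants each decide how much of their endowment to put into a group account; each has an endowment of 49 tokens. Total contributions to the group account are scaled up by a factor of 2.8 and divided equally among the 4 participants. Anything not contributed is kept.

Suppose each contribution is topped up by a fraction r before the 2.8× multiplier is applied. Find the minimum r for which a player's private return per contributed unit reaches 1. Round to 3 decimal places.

0.429

With matching at rate r, one contributed unit becomes (1 + r) in the group account and returns 2.8 × (1 + r) / 4 to the contributor.
Setting this equal to 1: 1 + r = 4/2.8 = 1.4286.
So the minimum matching rate is r = 1.4286 − 1 = 0.429.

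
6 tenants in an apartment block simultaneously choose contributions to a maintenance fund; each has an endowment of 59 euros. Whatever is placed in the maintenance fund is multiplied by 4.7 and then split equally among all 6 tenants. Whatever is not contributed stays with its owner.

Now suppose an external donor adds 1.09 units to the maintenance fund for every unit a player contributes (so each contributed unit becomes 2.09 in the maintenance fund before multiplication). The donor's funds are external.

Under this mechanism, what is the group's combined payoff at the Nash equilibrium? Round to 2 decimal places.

The effective private return per unit is now 4.7 × 2.09 / 6 = 1.6372 > 1, so every player's dominant strategy flips to full contribution.
At the Nash equilibrium everyone contributes 59. Group total payoff = 4.7 × 2.09 × 354 = 3477.34.

3477.34 euros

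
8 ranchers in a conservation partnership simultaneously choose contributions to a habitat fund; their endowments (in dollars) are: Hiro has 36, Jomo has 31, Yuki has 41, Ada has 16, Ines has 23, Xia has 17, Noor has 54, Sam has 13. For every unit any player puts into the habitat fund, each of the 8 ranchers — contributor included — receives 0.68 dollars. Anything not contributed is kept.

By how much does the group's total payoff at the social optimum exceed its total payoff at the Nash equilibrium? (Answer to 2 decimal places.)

1025.64 dollars

The private return per contributed unit is 0.68 < 1 for everyone, so the Nash equilibrium is zero contribution and the group total is Σ E_j = 36 + 31 + 41 + 16 + 23 + 17 + 54 + 13 = 231.
Each contributed unit returns 5.440 to the group, so the social optimum is full contribution by everyone: group total = 5.440 × 231 = 1256.64.
Efficiency loss = (5.440 − 1) × 231 = 1025.64.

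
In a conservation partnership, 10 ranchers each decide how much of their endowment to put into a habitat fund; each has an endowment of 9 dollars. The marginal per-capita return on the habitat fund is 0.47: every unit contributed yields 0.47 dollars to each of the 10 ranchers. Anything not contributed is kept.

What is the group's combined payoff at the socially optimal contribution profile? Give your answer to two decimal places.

Each contributed unit returns 4.700 to the group as a whole (0.47 to each of 10 players), which exceeds 1, so the social optimum is full contribution: group total = 4.700 × 90 = 423.00.

423.00 dollars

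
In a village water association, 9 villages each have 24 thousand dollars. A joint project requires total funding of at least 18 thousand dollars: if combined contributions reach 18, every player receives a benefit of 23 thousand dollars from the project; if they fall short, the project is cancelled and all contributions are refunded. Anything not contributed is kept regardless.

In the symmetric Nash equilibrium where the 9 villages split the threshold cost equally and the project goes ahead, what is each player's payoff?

45 thousand dollars

Equal share of the threshold: 18/9 = 2.
At this profile no one gains by cutting their contribution: any cut drops the total below 18, the project is cancelled, contributions are refunded, and the deviator ends with 24, which is less than 24 − 2 + 23 = 45. Contributing more than 2 just wastes the excess. So contributing exactly 2 is a best response.
Each player's payoff: 24 − 2 + 23 = 45.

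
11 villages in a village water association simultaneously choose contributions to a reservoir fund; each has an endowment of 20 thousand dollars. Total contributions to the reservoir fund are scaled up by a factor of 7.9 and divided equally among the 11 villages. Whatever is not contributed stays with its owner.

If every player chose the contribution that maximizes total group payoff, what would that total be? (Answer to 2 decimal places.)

Each contributed unit returns 7.900 to the group as a whole (0.7182 to each of 11 players), which exceeds 1, so the social optimum is full contribution: group total = 7.900 × 220 = 1738.00.

1738.00 thousand dollars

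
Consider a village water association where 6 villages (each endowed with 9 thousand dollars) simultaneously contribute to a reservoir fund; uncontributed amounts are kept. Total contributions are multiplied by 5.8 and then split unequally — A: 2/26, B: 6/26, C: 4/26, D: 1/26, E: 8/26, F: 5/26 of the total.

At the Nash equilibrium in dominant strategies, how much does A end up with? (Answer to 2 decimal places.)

A player with share s gets back 5.8·s per unit contributed, so full contribution is dominant for anyone with s > 1/5.8 = 0.1724 and zero contribution is dominant for anyone below.
B, E and F clear that bar, contributing 9 each; the remaining 3 contribute 0. Total contributed: 27.
A keeps 9 and receives 5.8 × 27 × 2/26 = 12.05 from the reservoir fund, for a payoff of 21.05.

21.05 thousand dollars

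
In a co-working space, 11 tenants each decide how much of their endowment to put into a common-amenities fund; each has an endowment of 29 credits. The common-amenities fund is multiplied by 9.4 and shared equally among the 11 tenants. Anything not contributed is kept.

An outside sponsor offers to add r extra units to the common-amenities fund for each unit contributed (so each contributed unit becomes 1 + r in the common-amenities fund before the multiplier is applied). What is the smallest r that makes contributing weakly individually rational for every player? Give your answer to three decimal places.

0.170

With matching at rate r, one contributed unit becomes (1 + r) in the common-amenities fund and returns 9.4 × (1 + r) / 11 to the contributor.
Setting this equal to 1: 1 + r = 11/9.4 = 1.1702.
So the minimum matching rate is r = 1.1702 − 1 = 0.170.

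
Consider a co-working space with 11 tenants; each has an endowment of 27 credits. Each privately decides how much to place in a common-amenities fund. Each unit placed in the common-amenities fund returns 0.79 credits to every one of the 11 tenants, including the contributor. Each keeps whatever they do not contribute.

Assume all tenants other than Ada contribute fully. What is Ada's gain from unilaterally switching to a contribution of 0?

Switching from a contribution of 27 to 0 lets Ada keep an extra 27 credits, but lowers the common-amenities fund by 27, which costs Ada their own share of that drop: 0.79 × 27 = 21.33.
Net gain = 27 − 21.33 = 5.67. The private return per contributed unit (0.79) is below 1, so free-riding is indeed the best response regardless of what the others do.

5.67 credits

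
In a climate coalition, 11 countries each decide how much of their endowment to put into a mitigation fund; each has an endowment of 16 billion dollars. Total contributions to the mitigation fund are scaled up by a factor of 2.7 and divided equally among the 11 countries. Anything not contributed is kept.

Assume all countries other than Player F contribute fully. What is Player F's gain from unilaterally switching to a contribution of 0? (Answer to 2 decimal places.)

12.07 billion dollars

Switching from a contribution of 16 to 0 lets Player F keep an extra 16 billion dollars, but lowers the mitigation fund by 16, which costs Player F their own share of that drop: 2.7/11 × 16 = 3.93.
Net gain = 16 − 3.93 = 12.07. The private return per contributed unit (0.2455) is below 1, so free-riding is indeed the best response regardless of what the others do.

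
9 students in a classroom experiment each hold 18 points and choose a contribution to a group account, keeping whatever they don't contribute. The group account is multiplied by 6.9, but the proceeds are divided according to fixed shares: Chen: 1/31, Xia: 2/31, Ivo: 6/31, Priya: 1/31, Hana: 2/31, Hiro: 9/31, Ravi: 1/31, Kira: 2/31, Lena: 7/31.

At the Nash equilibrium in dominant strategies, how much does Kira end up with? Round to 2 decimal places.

A player with share s gets back 6.9·s per unit contributed, so full contribution is dominant for anyone with s > 1/6.9 = 0.1449 and zero contribution is dominant for anyone below.
Ivo, Hiro and Lena are above the threshold, contributing 18 each; the remaining 6 contribute 0. Total contributed: 54.
Kira keeps 18 and receives 6.9 × 54 × 2/31 = 24.04 from the group account, for a payoff of 42.04.

42.04 points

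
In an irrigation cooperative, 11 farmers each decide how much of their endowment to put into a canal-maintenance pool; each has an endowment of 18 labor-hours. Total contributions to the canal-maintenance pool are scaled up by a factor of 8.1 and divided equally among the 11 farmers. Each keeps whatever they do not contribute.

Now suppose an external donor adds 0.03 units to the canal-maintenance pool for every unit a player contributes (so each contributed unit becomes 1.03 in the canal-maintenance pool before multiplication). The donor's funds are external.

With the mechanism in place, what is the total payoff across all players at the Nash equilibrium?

The effective private return is 8.1 × 1.03 / 11 = 0.7585, which is still under 1, so the mechanism doesn't change anyone's dominant strategy: zero contribution.
Everyone keeps their endowment and the group total is 11 × 18 = 198.

198.00 labor-hours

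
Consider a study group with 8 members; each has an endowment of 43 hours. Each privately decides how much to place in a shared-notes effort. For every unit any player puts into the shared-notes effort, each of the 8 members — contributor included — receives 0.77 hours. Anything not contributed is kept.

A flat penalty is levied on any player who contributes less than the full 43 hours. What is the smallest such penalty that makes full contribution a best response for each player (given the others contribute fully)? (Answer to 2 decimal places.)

9.89 hours

Given the others contribute fully, the best deviation is to contribute 0 (any partial contribution still incurs the fine and gives up units whose private return 0.77 is below 1).
Deviating from 43 to 0 saves 43 hours but forfeits the deviator's share of the drop in the shared-notes effort: 0.77 × 43 = 33.11.
So the deviation gain is 43 − 33.11 = 9.89, and the fine must be at least 9.89 hours to wipe it out.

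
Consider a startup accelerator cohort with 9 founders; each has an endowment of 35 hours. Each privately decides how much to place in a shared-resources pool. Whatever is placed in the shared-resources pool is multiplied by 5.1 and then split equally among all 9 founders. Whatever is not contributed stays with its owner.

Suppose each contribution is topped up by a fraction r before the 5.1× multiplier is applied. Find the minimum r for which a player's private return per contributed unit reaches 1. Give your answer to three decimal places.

With matching at rate r, one contributed unit becomes (1 + r) in the shared-resources pool and returns 5.1 × (1 + r) / 9 to the contributor.
Setting this equal to 1: 1 + r = 9/5.1 = 1.7647.
So the minimum matching rate is r = 1.7647 − 1 = 0.765.

0.765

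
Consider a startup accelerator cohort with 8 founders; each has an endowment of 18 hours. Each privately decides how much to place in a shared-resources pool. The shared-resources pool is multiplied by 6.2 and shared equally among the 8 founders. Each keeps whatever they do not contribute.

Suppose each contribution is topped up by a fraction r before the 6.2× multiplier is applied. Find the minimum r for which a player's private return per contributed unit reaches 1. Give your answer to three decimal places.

0.290

With matching at rate r, one contributed unit becomes (1 + r) in the shared-resources pool and returns 6.2 × (1 + r) / 8 to the contributor.
Setting this equal to 1: 1 + r = 8/6.2 = 1.2903.
So the minimum matching rate is r = 1.2903 − 1 = 0.290.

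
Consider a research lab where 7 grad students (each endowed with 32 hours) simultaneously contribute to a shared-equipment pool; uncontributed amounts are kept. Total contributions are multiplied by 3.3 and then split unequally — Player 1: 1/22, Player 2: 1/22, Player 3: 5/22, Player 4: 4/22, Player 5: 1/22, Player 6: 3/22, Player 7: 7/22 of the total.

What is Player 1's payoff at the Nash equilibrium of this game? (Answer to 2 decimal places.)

A player with share s gets back 3.3·s per unit contributed, so full contribution is dominant for anyone with s > 1/3.3 = 0.3030 and zero contribution is dominant for anyone below.
Only Player 7 (7/22) clears that bar, contributing 32; the remaining 6 contribute 0. Total contributed: 32.
Player 1 keeps 32 and receives 3.3 × 32 × 1/22 = 4.80 from the shared-equipment pool, for a payoff of 36.80.

36.80 hours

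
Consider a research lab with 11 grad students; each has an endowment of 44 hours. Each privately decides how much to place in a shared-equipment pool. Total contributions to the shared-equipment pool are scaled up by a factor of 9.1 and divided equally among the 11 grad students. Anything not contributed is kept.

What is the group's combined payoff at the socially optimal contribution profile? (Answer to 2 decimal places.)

4404.40 hours

Each contributed unit returns 9.100 to the group as a whole (0.8273 to each of 11 players), which exceeds 1, so the social optimum is full contribution: group total = 9.100 × 484 = 4404.40.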